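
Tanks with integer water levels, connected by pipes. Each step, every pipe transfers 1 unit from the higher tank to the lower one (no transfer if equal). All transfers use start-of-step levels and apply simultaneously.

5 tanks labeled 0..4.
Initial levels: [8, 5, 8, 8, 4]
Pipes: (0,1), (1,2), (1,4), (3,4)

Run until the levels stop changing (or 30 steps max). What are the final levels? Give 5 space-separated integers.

Answer: 6 8 6 7 6

Derivation:
Step 1: flows [0->1,2->1,1->4,3->4] -> levels [7 6 7 7 6]
Step 2: flows [0->1,2->1,1=4,3->4] -> levels [6 8 6 6 7]
Step 3: flows [1->0,1->2,1->4,4->3] -> levels [7 5 7 7 7]
Step 4: flows [0->1,2->1,4->1,3=4] -> levels [6 8 6 7 6]
Step 5: flows [1->0,1->2,1->4,3->4] -> levels [7 5 7 6 8]
Step 6: flows [0->1,2->1,4->1,4->3] -> levels [6 8 6 7 6]
  -> period-2 cycle: step 6 state = step 4 state; never stabilizes
  -> state at step 30: (30-4) mod 2 = 0, same as step 4 -> [6 8 6 7 6]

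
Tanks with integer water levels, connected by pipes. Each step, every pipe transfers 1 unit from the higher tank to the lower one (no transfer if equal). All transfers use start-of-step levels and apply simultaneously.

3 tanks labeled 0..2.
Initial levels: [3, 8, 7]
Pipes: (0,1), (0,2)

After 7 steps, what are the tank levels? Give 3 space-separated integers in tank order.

Step 1: flows [1->0,2->0] -> levels [5 7 6]
Step 2: flows [1->0,2->0] -> levels [7 6 5]
Step 3: flows [0->1,0->2] -> levels [5 7 6]
  -> period-2 cycle: step 3 state = step 1 state
  -> state at step 7: (7-1) mod 2 = 0, same as step 1 -> [5 7 6]

Answer: 5 7 6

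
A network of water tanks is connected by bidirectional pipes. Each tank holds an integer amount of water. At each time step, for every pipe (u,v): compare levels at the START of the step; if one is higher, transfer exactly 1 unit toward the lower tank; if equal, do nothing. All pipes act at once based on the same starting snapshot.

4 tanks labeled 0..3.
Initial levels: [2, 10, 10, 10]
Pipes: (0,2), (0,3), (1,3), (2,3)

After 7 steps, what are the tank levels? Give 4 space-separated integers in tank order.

Answer: 8 9 8 7

Derivation:
Step 1: flows [2->0,3->0,1=3,2=3] -> levels [4 10 9 9]
Step 2: flows [2->0,3->0,1->3,2=3] -> levels [6 9 8 9]
Step 3: flows [2->0,3->0,1=3,3->2] -> levels [8 9 8 7]
Step 4: flows [0=2,0->3,1->3,2->3] -> levels [7 8 7 10]
Step 5: flows [0=2,3->0,3->1,3->2] -> levels [8 9 8 7]
  -> period-2 cycle: step 5 state = step 3 state
  -> state at step 7: (7-3) mod 2 = 0, same as step 3 -> [8 9 8 7]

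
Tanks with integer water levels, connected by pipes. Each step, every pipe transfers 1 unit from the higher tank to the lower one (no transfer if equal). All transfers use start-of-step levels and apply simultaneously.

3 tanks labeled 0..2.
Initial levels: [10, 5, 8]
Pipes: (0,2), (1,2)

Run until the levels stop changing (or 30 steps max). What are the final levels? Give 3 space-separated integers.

Step 1: flows [0->2,2->1] -> levels [9 6 8]
Step 2: flows [0->2,2->1] -> levels [8 7 8]
Step 3: flows [0=2,2->1] -> levels [8 8 7]
Step 4: flows [0->2,1->2] -> levels [7 7 9]
Step 5: flows [2->0,2->1] -> levels [8 8 7]
  -> period-2 cycle: step 5 state = step 3 state; never stabilizes
  -> state at step 30: (30-3) mod 2 = 1, same as step 4 -> [7 7 9]

Answer: 7 7 9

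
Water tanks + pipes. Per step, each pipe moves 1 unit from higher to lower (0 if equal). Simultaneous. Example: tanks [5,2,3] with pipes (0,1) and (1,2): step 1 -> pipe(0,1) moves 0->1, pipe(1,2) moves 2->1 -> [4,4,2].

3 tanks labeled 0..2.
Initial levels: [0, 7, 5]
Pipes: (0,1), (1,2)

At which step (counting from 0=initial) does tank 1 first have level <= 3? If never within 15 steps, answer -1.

Answer: -1

Derivation:
Step 1: flows [1->0,1->2] -> levels [1 5 6]
Step 2: flows [1->0,2->1] -> levels [2 5 5]
Step 3: flows [1->0,1=2] -> levels [3 4 5]
Step 4: flows [1->0,2->1] -> levels [4 4 4]
Step 5: flows [0=1,1=2] -> levels [4 4 4]
  -> stable; tank 1 stays at 4 > 3
Tank 1 never reaches <=3 within 15 steps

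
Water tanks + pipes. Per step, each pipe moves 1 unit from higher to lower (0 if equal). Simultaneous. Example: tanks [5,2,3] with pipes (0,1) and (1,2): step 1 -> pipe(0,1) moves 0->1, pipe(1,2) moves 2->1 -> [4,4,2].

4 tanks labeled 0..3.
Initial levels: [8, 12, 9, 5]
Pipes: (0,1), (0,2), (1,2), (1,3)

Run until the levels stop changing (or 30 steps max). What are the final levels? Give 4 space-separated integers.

Step 1: flows [1->0,2->0,1->2,1->3] -> levels [10 9 9 6]
Step 2: flows [0->1,0->2,1=2,1->3] -> levels [8 9 10 7]
Step 3: flows [1->0,2->0,2->1,1->3] -> levels [10 8 8 8]
Step 4: flows [0->1,0->2,1=2,1=3] -> levels [8 9 9 8]
Step 5: flows [1->0,2->0,1=2,1->3] -> levels [10 7 8 9]
Step 6: flows [0->1,0->2,2->1,3->1] -> levels [8 10 8 8]
Step 7: flows [1->0,0=2,1->2,1->3] -> levels [9 7 9 9]
Step 8: flows [0->1,0=2,2->1,3->1] -> levels [8 10 8 8]
  -> period-2 cycle: step 8 state = step 6 state; never stabilizes
  -> state at step 30: (30-6) mod 2 = 0, same as step 6 -> [8 10 8 8]

Answer: 8 10 8 8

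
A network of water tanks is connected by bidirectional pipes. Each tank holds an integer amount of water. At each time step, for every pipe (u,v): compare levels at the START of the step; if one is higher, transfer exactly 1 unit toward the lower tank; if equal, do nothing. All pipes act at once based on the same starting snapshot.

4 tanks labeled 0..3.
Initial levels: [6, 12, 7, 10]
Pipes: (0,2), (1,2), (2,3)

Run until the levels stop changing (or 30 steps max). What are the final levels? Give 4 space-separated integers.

Step 1: flows [2->0,1->2,3->2] -> levels [7 11 8 9]
Step 2: flows [2->0,1->2,3->2] -> levels [8 10 9 8]
Step 3: flows [2->0,1->2,2->3] -> levels [9 9 8 9]
Step 4: flows [0->2,1->2,3->2] -> levels [8 8 11 8]
Step 5: flows [2->0,2->1,2->3] -> levels [9 9 8 9]
  -> period-2 cycle: step 5 state = step 3 state; never stabilizes
  -> state at step 30: (30-3) mod 2 = 1, same as step 4 -> [8 8 11 8]

Answer: 8 8 11 8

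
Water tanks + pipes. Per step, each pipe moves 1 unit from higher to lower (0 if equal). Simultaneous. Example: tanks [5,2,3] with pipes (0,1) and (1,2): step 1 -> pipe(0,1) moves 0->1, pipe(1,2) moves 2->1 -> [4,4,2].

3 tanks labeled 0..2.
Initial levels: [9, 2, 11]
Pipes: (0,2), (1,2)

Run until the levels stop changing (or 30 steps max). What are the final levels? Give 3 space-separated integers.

Step 1: flows [2->0,2->1] -> levels [10 3 9]
Step 2: flows [0->2,2->1] -> levels [9 4 9]
Step 3: flows [0=2,2->1] -> levels [9 5 8]
Step 4: flows [0->2,2->1] -> levels [8 6 8]
Step 5: flows [0=2,2->1] -> levels [8 7 7]
Step 6: flows [0->2,1=2] -> levels [7 7 8]
Step 7: flows [2->0,2->1] -> levels [8 8 6]
Step 8: flows [0->2,1->2] -> levels [7 7 8]
  -> period-2 cycle: step 8 state = step 6 state; never stabilizes
  -> state at step 30: (30-6) mod 2 = 0, same as step 6 -> [7 7 8]

Answer: 7 7 8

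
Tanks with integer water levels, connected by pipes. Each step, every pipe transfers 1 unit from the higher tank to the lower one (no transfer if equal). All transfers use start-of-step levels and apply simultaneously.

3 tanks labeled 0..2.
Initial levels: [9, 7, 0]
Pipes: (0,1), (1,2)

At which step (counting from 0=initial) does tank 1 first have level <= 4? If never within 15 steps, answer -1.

Step 1: flows [0->1,1->2] -> levels [8 7 1]
Step 2: flows [0->1,1->2] -> levels [7 7 2]
Step 3: flows [0=1,1->2] -> levels [7 6 3]
Step 4: flows [0->1,1->2] -> levels [6 6 4]
Step 5: flows [0=1,1->2] -> levels [6 5 5]
Step 6: flows [0->1,1=2] -> levels [5 6 5]
Step 7: flows [1->0,1->2] -> levels [6 4 6]
Tank 1 first reaches <=4 at step 7

Answer: 7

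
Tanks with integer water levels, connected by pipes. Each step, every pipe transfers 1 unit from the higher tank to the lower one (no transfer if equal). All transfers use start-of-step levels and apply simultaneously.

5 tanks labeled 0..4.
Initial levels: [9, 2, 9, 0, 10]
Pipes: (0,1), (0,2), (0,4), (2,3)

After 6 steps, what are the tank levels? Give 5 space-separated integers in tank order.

Step 1: flows [0->1,0=2,4->0,2->3] -> levels [9 3 8 1 9]
Step 2: flows [0->1,0->2,0=4,2->3] -> levels [7 4 8 2 9]
Step 3: flows [0->1,2->0,4->0,2->3] -> levels [8 5 6 3 8]
Step 4: flows [0->1,0->2,0=4,2->3] -> levels [6 6 6 4 8]
Step 5: flows [0=1,0=2,4->0,2->3] -> levels [7 6 5 5 7]
Step 6: flows [0->1,0->2,0=4,2=3] -> levels [5 7 6 5 7]

Answer: 5 7 6 5 7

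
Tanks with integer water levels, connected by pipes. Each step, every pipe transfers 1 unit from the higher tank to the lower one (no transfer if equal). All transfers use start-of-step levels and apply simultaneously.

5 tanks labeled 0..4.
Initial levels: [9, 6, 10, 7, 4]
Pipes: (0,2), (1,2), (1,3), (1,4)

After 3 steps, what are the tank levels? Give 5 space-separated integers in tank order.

Answer: 8 8 8 6 6

Derivation:
Step 1: flows [2->0,2->1,3->1,1->4] -> levels [10 7 8 6 5]
Step 2: flows [0->2,2->1,1->3,1->4] -> levels [9 6 8 7 6]
Step 3: flows [0->2,2->1,3->1,1=4] -> levels [8 8 8 6 6]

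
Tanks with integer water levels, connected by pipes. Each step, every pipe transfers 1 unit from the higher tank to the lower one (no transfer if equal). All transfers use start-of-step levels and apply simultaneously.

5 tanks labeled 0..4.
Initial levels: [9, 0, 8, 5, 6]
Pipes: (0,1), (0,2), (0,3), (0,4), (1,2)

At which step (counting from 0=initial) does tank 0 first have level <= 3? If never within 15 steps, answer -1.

Answer: 3

Derivation:
Step 1: flows [0->1,0->2,0->3,0->4,2->1] -> levels [5 2 8 6 7]
Step 2: flows [0->1,2->0,3->0,4->0,2->1] -> levels [7 4 6 5 6]
Step 3: flows [0->1,0->2,0->3,0->4,2->1] -> levels [3 6 6 6 7]
Tank 0 first reaches <=3 at step 3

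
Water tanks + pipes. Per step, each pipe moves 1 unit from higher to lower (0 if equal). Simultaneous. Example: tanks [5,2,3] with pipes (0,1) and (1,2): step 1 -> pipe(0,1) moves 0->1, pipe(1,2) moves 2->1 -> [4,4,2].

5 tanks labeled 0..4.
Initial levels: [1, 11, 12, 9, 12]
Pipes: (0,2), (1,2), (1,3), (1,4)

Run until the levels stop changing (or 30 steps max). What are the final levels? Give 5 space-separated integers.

Step 1: flows [2->0,2->1,1->3,4->1] -> levels [2 12 10 10 11]
Step 2: flows [2->0,1->2,1->3,1->4] -> levels [3 9 10 11 12]
Step 3: flows [2->0,2->1,3->1,4->1] -> levels [4 12 8 10 11]
Step 4: flows [2->0,1->2,1->3,1->4] -> levels [5 9 8 11 12]
Step 5: flows [2->0,1->2,3->1,4->1] -> levels [6 10 8 10 11]
Step 6: flows [2->0,1->2,1=3,4->1] -> levels [7 10 8 10 10]
Step 7: flows [2->0,1->2,1=3,1=4] -> levels [8 9 8 10 10]
Step 8: flows [0=2,1->2,3->1,4->1] -> levels [8 10 9 9 9]
Step 9: flows [2->0,1->2,1->3,1->4] -> levels [9 7 9 10 10]
Step 10: flows [0=2,2->1,3->1,4->1] -> levels [9 10 8 9 9]
Step 11: flows [0->2,1->2,1->3,1->4] -> levels [8 7 10 10 10]
Step 12: flows [2->0,2->1,3->1,4->1] -> levels [9 10 8 9 9]
  -> period-2 cycle: step 12 state = step 10 state; never stabilizes
  -> state at step 30: (30-10) mod 2 = 0, same as step 10 -> [9 10 8 9 9]

Answer: 9 10 8 9 9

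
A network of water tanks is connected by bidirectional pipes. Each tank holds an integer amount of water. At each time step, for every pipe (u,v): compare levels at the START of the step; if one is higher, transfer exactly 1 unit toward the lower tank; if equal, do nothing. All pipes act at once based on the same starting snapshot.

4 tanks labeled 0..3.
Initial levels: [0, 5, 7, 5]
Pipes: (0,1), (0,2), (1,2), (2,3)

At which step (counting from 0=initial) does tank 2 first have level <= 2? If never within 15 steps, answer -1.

Answer: -1

Derivation:
Step 1: flows [1->0,2->0,2->1,2->3] -> levels [2 5 4 6]
Step 2: flows [1->0,2->0,1->2,3->2] -> levels [4 3 5 5]
Step 3: flows [0->1,2->0,2->1,2=3] -> levels [4 5 3 5]
Step 4: flows [1->0,0->2,1->2,3->2] -> levels [4 3 6 4]
Step 5: flows [0->1,2->0,2->1,2->3] -> levels [4 5 3 5]
  -> period-2 cycle (repeats step 3); tank 2 never drops to <=2
Tank 2 never reaches <=2 within 15 steps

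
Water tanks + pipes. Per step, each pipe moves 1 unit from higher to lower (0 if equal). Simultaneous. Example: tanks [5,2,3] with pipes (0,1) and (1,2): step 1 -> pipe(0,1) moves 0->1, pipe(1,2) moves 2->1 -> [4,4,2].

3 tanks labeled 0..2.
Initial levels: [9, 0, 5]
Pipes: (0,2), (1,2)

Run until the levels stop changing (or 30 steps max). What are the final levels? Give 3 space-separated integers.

Answer: 4 4 6

Derivation:
Step 1: flows [0->2,2->1] -> levels [8 1 5]
Step 2: flows [0->2,2->1] -> levels [7 2 5]
Step 3: flows [0->2,2->1] -> levels [6 3 5]
Step 4: flows [0->2,2->1] -> levels [5 4 5]
Step 5: flows [0=2,2->1] -> levels [5 5 4]
Step 6: flows [0->2,1->2] -> levels [4 4 6]
Step 7: flows [2->0,2->1] -> levels [5 5 4]
  -> period-2 cycle: step 7 state = step 5 state; never stabilizes
  -> state at step 30: (30-5) mod 2 = 1, same as step 6 -> [4 4 6]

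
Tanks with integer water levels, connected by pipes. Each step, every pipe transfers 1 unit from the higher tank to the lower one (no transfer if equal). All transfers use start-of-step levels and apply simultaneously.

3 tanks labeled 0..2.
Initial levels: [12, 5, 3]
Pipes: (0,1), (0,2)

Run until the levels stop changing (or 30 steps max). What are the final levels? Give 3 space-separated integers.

Answer: 8 6 6

Derivation:
Step 1: flows [0->1,0->2] -> levels [10 6 4]
Step 2: flows [0->1,0->2] -> levels [8 7 5]
Step 3: flows [0->1,0->2] -> levels [6 8 6]
Step 4: flows [1->0,0=2] -> levels [7 7 6]
Step 5: flows [0=1,0->2] -> levels [6 7 7]
Step 6: flows [1->0,2->0] -> levels [8 6 6]
Step 7: flows [0->1,0->2] -> levels [6 7 7]
  -> period-2 cycle: step 7 state = step 5 state; never stabilizes
  -> state at step 30: (30-5) mod 2 = 1, same as step 6 -> [8 6 6]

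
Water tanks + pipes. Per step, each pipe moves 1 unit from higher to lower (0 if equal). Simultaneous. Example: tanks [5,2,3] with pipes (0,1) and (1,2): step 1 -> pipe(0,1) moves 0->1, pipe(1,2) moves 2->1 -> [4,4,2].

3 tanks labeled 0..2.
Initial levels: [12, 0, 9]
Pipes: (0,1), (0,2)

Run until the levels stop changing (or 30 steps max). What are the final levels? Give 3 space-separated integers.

Step 1: flows [0->1,0->2] -> levels [10 1 10]
Step 2: flows [0->1,0=2] -> levels [9 2 10]
Step 3: flows [0->1,2->0] -> levels [9 3 9]
Step 4: flows [0->1,0=2] -> levels [8 4 9]
Step 5: flows [0->1,2->0] -> levels [8 5 8]
Step 6: flows [0->1,0=2] -> levels [7 6 8]
Step 7: flows [0->1,2->0] -> levels [7 7 7]
Step 8: flows [0=1,0=2] -> levels [7 7 7]
  -> stable (no change)

Answer: 7 7 7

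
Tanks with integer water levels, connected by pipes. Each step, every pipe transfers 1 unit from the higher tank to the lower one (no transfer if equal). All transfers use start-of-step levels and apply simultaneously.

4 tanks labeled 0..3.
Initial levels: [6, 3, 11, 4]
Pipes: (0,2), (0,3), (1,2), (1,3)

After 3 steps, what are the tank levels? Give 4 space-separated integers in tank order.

Step 1: flows [2->0,0->3,2->1,3->1] -> levels [6 5 9 4]
Step 2: flows [2->0,0->3,2->1,1->3] -> levels [6 5 7 6]
Step 3: flows [2->0,0=3,2->1,3->1] -> levels [7 7 5 5]

Answer: 7 7 5 5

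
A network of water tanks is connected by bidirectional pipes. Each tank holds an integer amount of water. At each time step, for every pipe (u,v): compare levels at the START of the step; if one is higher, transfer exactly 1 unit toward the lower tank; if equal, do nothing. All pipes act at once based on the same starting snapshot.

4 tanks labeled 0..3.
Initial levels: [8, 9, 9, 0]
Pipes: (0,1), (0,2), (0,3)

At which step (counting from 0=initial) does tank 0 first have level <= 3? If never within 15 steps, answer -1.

Step 1: flows [1->0,2->0,0->3] -> levels [9 8 8 1]
Step 2: flows [0->1,0->2,0->3] -> levels [6 9 9 2]
Step 3: flows [1->0,2->0,0->3] -> levels [7 8 8 3]
Step 4: flows [1->0,2->0,0->3] -> levels [8 7 7 4]
Step 5: flows [0->1,0->2,0->3] -> levels [5 8 8 5]
Step 6: flows [1->0,2->0,0=3] -> levels [7 7 7 5]
Step 7: flows [0=1,0=2,0->3] -> levels [6 7 7 6]
Step 8: flows [1->0,2->0,0=3] -> levels [8 6 6 6]
Step 9: flows [0->1,0->2,0->3] -> levels [5 7 7 7]
Step 10: flows [1->0,2->0,3->0] -> levels [8 6 6 6]
  -> period-2 cycle (repeats step 8); tank 0 never drops to <=3
Tank 0 never reaches <=3 within 15 steps

Answer: -1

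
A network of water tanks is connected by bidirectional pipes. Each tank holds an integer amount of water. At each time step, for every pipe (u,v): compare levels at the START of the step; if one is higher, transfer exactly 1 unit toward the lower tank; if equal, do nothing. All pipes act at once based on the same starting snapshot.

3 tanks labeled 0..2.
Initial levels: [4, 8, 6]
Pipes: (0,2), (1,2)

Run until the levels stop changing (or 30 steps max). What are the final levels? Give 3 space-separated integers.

Answer: 6 6 6

Derivation:
Step 1: flows [2->0,1->2] -> levels [5 7 6]
Step 2: flows [2->0,1->2] -> levels [6 6 6]
Step 3: flows [0=2,1=2] -> levels [6 6 6]
  -> stable (no change)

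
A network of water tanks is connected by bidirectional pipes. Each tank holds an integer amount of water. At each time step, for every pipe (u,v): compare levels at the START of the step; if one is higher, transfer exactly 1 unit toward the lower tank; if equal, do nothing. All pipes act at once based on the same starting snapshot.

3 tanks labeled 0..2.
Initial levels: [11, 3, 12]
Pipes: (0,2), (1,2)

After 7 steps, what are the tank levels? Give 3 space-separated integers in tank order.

Answer: 8 8 10

Derivation:
Step 1: flows [2->0,2->1] -> levels [12 4 10]
Step 2: flows [0->2,2->1] -> levels [11 5 10]
Step 3: flows [0->2,2->1] -> levels [10 6 10]
Step 4: flows [0=2,2->1] -> levels [10 7 9]
Step 5: flows [0->2,2->1] -> levels [9 8 9]
Step 6: flows [0=2,2->1] -> levels [9 9 8]
Step 7: flows [0->2,1->2] -> levels [8 8 10]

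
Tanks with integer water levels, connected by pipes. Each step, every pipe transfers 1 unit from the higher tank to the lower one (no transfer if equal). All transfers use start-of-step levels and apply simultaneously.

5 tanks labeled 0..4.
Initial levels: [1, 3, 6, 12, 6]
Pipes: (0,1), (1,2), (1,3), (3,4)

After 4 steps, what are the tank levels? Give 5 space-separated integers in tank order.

Answer: 4 6 4 7 7

Derivation:
Step 1: flows [1->0,2->1,3->1,3->4] -> levels [2 4 5 10 7]
Step 2: flows [1->0,2->1,3->1,3->4] -> levels [3 5 4 8 8]
Step 3: flows [1->0,1->2,3->1,3=4] -> levels [4 4 5 7 8]
Step 4: flows [0=1,2->1,3->1,4->3] -> levels [4 6 4 7 7]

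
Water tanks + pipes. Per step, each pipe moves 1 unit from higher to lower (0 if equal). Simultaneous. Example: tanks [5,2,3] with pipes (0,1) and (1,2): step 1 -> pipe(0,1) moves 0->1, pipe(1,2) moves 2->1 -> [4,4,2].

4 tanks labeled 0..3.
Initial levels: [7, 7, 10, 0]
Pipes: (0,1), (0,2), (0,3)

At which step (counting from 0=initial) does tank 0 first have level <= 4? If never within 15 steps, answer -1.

Step 1: flows [0=1,2->0,0->3] -> levels [7 7 9 1]
Step 2: flows [0=1,2->0,0->3] -> levels [7 7 8 2]
Step 3: flows [0=1,2->0,0->3] -> levels [7 7 7 3]
Step 4: flows [0=1,0=2,0->3] -> levels [6 7 7 4]
Step 5: flows [1->0,2->0,0->3] -> levels [7 6 6 5]
Step 6: flows [0->1,0->2,0->3] -> levels [4 7 7 6]
Tank 0 first reaches <=4 at step 6

Answer: 6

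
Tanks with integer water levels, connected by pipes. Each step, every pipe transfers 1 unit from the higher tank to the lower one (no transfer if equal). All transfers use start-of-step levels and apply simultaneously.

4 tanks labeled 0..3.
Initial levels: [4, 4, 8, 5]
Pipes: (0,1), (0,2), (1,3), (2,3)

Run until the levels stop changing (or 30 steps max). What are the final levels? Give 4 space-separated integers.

Answer: 6 5 4 6

Derivation:
Step 1: flows [0=1,2->0,3->1,2->3] -> levels [5 5 6 5]
Step 2: flows [0=1,2->0,1=3,2->3] -> levels [6 5 4 6]
Step 3: flows [0->1,0->2,3->1,3->2] -> levels [4 7 6 4]
Step 4: flows [1->0,2->0,1->3,2->3] -> levels [6 5 4 6]
  -> period-2 cycle: step 4 state = step 2 state; never stabilizes
  -> state at step 30: (30-2) mod 2 = 0, same as step 2 -> [6 5 4 6]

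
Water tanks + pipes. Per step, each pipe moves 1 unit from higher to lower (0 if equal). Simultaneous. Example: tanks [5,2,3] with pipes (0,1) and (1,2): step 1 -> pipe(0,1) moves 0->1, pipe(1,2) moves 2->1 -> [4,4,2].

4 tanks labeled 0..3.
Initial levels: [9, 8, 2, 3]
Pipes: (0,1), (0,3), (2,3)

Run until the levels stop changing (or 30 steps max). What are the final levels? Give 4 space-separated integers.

Answer: 5 6 5 6

Derivation:
Step 1: flows [0->1,0->3,3->2] -> levels [7 9 3 3]
Step 2: flows [1->0,0->3,2=3] -> levels [7 8 3 4]
Step 3: flows [1->0,0->3,3->2] -> levels [7 7 4 4]
Step 4: flows [0=1,0->3,2=3] -> levels [6 7 4 5]
Step 5: flows [1->0,0->3,3->2] -> levels [6 6 5 5]
Step 6: flows [0=1,0->3,2=3] -> levels [5 6 5 6]
Step 7: flows [1->0,3->0,3->2] -> levels [7 5 6 4]
Step 8: flows [0->1,0->3,2->3] -> levels [5 6 5 6]
  -> period-2 cycle: step 8 state = step 6 state; never stabilizes
  -> state at step 30: (30-6) mod 2 = 0, same as step 6 -> [5 6 5 6]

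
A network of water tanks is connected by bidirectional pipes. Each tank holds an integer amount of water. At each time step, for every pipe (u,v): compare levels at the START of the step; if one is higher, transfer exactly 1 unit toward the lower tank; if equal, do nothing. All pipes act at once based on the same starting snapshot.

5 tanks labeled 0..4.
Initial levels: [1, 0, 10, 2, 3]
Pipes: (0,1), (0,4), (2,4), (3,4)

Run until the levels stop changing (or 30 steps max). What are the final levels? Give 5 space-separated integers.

Answer: 2 3 3 3 5

Derivation:
Step 1: flows [0->1,4->0,2->4,4->3] -> levels [1 1 9 3 2]
Step 2: flows [0=1,4->0,2->4,3->4] -> levels [2 1 8 2 3]
Step 3: flows [0->1,4->0,2->4,4->3] -> levels [2 2 7 3 2]
Step 4: flows [0=1,0=4,2->4,3->4] -> levels [2 2 6 2 4]
Step 5: flows [0=1,4->0,2->4,4->3] -> levels [3 2 5 3 3]
Step 6: flows [0->1,0=4,2->4,3=4] -> levels [2 3 4 3 4]
Step 7: flows [1->0,4->0,2=4,4->3] -> levels [4 2 4 4 2]
Step 8: flows [0->1,0->4,2->4,3->4] -> levels [2 3 3 3 5]
Step 9: flows [1->0,4->0,4->2,4->3] -> levels [4 2 4 4 2]
  -> period-2 cycle: step 9 state = step 7 state; never stabilizes
  -> state at step 30: (30-7) mod 2 = 1, same as step 8 -> [2 3 3 3 5]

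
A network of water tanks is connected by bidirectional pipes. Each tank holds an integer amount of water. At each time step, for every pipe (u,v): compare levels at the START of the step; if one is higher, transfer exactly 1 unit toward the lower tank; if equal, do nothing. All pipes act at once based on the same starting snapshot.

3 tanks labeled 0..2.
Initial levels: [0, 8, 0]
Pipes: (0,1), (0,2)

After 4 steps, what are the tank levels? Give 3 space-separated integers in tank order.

Answer: 2 4 2

Derivation:
Step 1: flows [1->0,0=2] -> levels [1 7 0]
Step 2: flows [1->0,0->2] -> levels [1 6 1]
Step 3: flows [1->0,0=2] -> levels [2 5 1]
Step 4: flows [1->0,0->2] -> levels [2 4 2]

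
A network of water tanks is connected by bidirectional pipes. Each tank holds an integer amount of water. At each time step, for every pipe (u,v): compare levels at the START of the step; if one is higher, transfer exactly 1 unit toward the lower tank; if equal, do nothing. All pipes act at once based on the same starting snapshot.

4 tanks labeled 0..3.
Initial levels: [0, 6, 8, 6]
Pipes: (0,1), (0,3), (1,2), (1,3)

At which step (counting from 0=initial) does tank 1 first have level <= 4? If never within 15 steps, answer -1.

Step 1: flows [1->0,3->0,2->1,1=3] -> levels [2 6 7 5]
Step 2: flows [1->0,3->0,2->1,1->3] -> levels [4 5 6 5]
Step 3: flows [1->0,3->0,2->1,1=3] -> levels [6 5 5 4]
Step 4: flows [0->1,0->3,1=2,1->3] -> levels [4 5 5 6]
Step 5: flows [1->0,3->0,1=2,3->1] -> levels [6 5 5 4]
  -> period-2 cycle (repeats step 3); tank 1 never drops to <=4
Tank 1 never reaches <=4 within 15 steps

Answer: -1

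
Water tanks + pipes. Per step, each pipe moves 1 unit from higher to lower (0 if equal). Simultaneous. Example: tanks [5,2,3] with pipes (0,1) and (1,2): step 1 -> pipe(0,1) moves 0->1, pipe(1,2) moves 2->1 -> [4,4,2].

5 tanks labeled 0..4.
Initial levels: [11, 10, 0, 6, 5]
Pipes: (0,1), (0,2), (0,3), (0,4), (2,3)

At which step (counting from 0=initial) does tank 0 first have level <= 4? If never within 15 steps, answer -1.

Answer: -1

Derivation:
Step 1: flows [0->1,0->2,0->3,0->4,3->2] -> levels [7 11 2 6 6]
Step 2: flows [1->0,0->2,0->3,0->4,3->2] -> levels [5 10 4 6 7]
Step 3: flows [1->0,0->2,3->0,4->0,3->2] -> levels [7 9 6 4 6]
Step 4: flows [1->0,0->2,0->3,0->4,2->3] -> levels [5 8 6 6 7]
Step 5: flows [1->0,2->0,3->0,4->0,2=3] -> levels [9 7 5 5 6]
Step 6: flows [0->1,0->2,0->3,0->4,2=3] -> levels [5 8 6 6 7]
  -> period-2 cycle (repeats step 4); tank 0 never drops to <=4
Tank 0 never reaches <=4 within 15 steps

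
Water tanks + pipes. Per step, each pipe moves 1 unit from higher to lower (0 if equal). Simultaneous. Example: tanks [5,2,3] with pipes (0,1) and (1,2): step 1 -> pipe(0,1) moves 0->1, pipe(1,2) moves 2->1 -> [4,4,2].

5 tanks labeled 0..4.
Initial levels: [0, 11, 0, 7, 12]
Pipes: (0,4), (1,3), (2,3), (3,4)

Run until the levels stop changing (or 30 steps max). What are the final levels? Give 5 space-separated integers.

Answer: 6 6 6 7 5

Derivation:
Step 1: flows [4->0,1->3,3->2,4->3] -> levels [1 10 1 8 10]
Step 2: flows [4->0,1->3,3->2,4->3] -> levels [2 9 2 9 8]
Step 3: flows [4->0,1=3,3->2,3->4] -> levels [3 9 3 7 8]
Step 4: flows [4->0,1->3,3->2,4->3] -> levels [4 8 4 8 6]
Step 5: flows [4->0,1=3,3->2,3->4] -> levels [5 8 5 6 6]
Step 6: flows [4->0,1->3,3->2,3=4] -> levels [6 7 6 6 5]
Step 7: flows [0->4,1->3,2=3,3->4] -> levels [5 6 6 6 7]
Step 8: flows [4->0,1=3,2=3,4->3] -> levels [6 6 6 7 5]
Step 9: flows [0->4,3->1,3->2,3->4] -> levels [5 7 7 4 7]
Step 10: flows [4->0,1->3,2->3,4->3] -> levels [6 6 6 7 5]
  -> period-2 cycle: step 10 state = step 8 state; never stabilizes
  -> state at step 30: (30-8) mod 2 = 0, same as step 8 -> [6 6 6 7 5]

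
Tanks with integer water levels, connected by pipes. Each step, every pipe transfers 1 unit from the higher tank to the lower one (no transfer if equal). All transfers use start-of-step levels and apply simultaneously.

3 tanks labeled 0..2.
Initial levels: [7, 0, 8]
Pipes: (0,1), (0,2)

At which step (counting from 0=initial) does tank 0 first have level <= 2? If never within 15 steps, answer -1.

Answer: -1

Derivation:
Step 1: flows [0->1,2->0] -> levels [7 1 7]
Step 2: flows [0->1,0=2] -> levels [6 2 7]
Step 3: flows [0->1,2->0] -> levels [6 3 6]
Step 4: flows [0->1,0=2] -> levels [5 4 6]
Step 5: flows [0->1,2->0] -> levels [5 5 5]
Step 6: flows [0=1,0=2] -> levels [5 5 5]
  -> stable; tank 0 stays at 5 > 2
Tank 0 never reaches <=2 within 15 steps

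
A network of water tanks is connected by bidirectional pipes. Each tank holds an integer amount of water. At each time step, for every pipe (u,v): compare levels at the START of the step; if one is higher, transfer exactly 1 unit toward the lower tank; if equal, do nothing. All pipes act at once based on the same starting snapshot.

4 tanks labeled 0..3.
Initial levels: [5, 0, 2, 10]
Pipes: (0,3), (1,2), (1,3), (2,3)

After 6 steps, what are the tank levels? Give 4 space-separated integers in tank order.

Answer: 5 3 3 6

Derivation:
Step 1: flows [3->0,2->1,3->1,3->2] -> levels [6 2 2 7]
Step 2: flows [3->0,1=2,3->1,3->2] -> levels [7 3 3 4]
Step 3: flows [0->3,1=2,3->1,3->2] -> levels [6 4 4 3]
Step 4: flows [0->3,1=2,1->3,2->3] -> levels [5 3 3 6]
Step 5: flows [3->0,1=2,3->1,3->2] -> levels [6 4 4 3]
  -> period-2 cycle: step 5 state = step 3 state
  -> state at step 6: (6-3) mod 2 = 1, same as step 4 -> [5 3 3 6]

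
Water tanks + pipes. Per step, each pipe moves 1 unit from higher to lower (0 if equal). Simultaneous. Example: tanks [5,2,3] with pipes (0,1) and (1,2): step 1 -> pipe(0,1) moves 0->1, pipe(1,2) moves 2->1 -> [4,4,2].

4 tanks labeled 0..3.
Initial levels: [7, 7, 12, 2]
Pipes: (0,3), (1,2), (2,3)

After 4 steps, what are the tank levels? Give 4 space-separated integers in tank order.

Answer: 6 8 7 7

Derivation:
Step 1: flows [0->3,2->1,2->3] -> levels [6 8 10 4]
Step 2: flows [0->3,2->1,2->3] -> levels [5 9 8 6]
Step 3: flows [3->0,1->2,2->3] -> levels [6 8 8 6]
Step 4: flows [0=3,1=2,2->3] -> levels [6 8 7 7]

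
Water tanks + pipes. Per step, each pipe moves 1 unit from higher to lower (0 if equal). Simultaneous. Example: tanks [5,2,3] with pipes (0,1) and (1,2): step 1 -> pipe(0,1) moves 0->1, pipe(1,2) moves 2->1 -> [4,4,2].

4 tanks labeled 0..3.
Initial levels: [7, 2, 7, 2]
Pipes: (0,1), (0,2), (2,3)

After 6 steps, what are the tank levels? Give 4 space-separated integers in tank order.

Step 1: flows [0->1,0=2,2->3] -> levels [6 3 6 3]
Step 2: flows [0->1,0=2,2->3] -> levels [5 4 5 4]
Step 3: flows [0->1,0=2,2->3] -> levels [4 5 4 5]
Step 4: flows [1->0,0=2,3->2] -> levels [5 4 5 4]
  -> period-2 cycle: step 4 state = step 2 state
  -> state at step 6: (6-2) mod 2 = 0, same as step 2 -> [5 4 5 4]

Answer: 5 4 5 4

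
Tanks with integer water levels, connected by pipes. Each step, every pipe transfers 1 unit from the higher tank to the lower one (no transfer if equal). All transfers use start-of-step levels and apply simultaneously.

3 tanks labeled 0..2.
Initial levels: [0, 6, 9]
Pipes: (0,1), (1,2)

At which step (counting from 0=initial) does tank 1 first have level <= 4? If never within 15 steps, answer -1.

Step 1: flows [1->0,2->1] -> levels [1 6 8]
Step 2: flows [1->0,2->1] -> levels [2 6 7]
Step 3: flows [1->0,2->1] -> levels [3 6 6]
Step 4: flows [1->0,1=2] -> levels [4 5 6]
Step 5: flows [1->0,2->1] -> levels [5 5 5]
Step 6: flows [0=1,1=2] -> levels [5 5 5]
  -> stable; tank 1 stays at 5 > 4
Tank 1 never reaches <=4 within 15 steps

Answer: -1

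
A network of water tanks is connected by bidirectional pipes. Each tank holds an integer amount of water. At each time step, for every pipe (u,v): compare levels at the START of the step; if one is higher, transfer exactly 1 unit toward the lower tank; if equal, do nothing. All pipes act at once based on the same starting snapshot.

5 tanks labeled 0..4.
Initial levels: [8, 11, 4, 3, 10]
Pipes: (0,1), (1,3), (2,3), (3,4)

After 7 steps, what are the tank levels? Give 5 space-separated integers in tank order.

Step 1: flows [1->0,1->3,2->3,4->3] -> levels [9 9 3 6 9]
Step 2: flows [0=1,1->3,3->2,4->3] -> levels [9 8 4 7 8]
Step 3: flows [0->1,1->3,3->2,4->3] -> levels [8 8 5 8 7]
Step 4: flows [0=1,1=3,3->2,3->4] -> levels [8 8 6 6 8]
Step 5: flows [0=1,1->3,2=3,4->3] -> levels [8 7 6 8 7]
Step 6: flows [0->1,3->1,3->2,3->4] -> levels [7 9 7 5 8]
Step 7: flows [1->0,1->3,2->3,4->3] -> levels [8 7 6 8 7]

Answer: 8 7 6 8 7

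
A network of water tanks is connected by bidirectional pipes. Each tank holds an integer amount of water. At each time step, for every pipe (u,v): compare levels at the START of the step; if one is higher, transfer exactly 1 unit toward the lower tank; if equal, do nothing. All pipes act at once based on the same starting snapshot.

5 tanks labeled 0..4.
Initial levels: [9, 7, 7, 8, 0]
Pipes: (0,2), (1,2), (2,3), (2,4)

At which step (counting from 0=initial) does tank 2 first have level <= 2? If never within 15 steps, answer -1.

Answer: -1

Derivation:
Step 1: flows [0->2,1=2,3->2,2->4] -> levels [8 7 8 7 1]
Step 2: flows [0=2,2->1,2->3,2->4] -> levels [8 8 5 8 2]
Step 3: flows [0->2,1->2,3->2,2->4] -> levels [7 7 7 7 3]
Step 4: flows [0=2,1=2,2=3,2->4] -> levels [7 7 6 7 4]
Step 5: flows [0->2,1->2,3->2,2->4] -> levels [6 6 8 6 5]
Step 6: flows [2->0,2->1,2->3,2->4] -> levels [7 7 4 7 6]
Step 7: flows [0->2,1->2,3->2,4->2] -> levels [6 6 8 6 5]
  -> period-2 cycle (repeats step 5); tank 2 never drops to <=2
Tank 2 never reaches <=2 within 15 steps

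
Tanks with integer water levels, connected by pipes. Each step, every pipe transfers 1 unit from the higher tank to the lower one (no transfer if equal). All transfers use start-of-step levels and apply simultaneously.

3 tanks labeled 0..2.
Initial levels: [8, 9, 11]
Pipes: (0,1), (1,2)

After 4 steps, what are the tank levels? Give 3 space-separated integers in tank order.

Step 1: flows [1->0,2->1] -> levels [9 9 10]
Step 2: flows [0=1,2->1] -> levels [9 10 9]
Step 3: flows [1->0,1->2] -> levels [10 8 10]
Step 4: flows [0->1,2->1] -> levels [9 10 9]

Answer: 9 10 9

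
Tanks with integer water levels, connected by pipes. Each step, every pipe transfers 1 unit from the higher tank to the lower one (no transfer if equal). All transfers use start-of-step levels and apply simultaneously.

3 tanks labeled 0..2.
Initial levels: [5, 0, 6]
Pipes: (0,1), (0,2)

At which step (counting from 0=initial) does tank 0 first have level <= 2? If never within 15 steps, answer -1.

Answer: -1

Derivation:
Step 1: flows [0->1,2->0] -> levels [5 1 5]
Step 2: flows [0->1,0=2] -> levels [4 2 5]
Step 3: flows [0->1,2->0] -> levels [4 3 4]
Step 4: flows [0->1,0=2] -> levels [3 4 4]
Step 5: flows [1->0,2->0] -> levels [5 3 3]
Step 6: flows [0->1,0->2] -> levels [3 4 4]
  -> period-2 cycle (repeats step 4); tank 0 never drops to <=2
Tank 0 never reaches <=2 within 15 steps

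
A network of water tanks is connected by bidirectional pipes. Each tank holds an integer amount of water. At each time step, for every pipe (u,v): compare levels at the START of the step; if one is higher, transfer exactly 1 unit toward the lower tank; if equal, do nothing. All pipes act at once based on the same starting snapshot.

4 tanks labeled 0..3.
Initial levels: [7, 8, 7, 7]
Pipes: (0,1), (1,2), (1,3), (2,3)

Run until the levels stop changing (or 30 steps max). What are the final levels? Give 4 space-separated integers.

Answer: 7 8 7 7

Derivation:
Step 1: flows [1->0,1->2,1->3,2=3] -> levels [8 5 8 8]
Step 2: flows [0->1,2->1,3->1,2=3] -> levels [7 8 7 7]
  -> period-2 cycle: step 2 state = step 0 state; never stabilizes
  -> state at step 30: (30-0) mod 2 = 0, same as step 0 -> [7 8 7 7]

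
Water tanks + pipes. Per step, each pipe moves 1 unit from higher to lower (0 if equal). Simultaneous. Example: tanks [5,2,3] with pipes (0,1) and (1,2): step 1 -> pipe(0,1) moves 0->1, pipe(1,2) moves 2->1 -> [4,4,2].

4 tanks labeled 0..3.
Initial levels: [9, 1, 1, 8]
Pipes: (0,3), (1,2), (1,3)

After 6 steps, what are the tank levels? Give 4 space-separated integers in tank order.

Step 1: flows [0->3,1=2,3->1] -> levels [8 2 1 8]
Step 2: flows [0=3,1->2,3->1] -> levels [8 2 2 7]
Step 3: flows [0->3,1=2,3->1] -> levels [7 3 2 7]
Step 4: flows [0=3,1->2,3->1] -> levels [7 3 3 6]
Step 5: flows [0->3,1=2,3->1] -> levels [6 4 3 6]
Step 6: flows [0=3,1->2,3->1] -> levels [6 4 4 5]

Answer: 6 4 4 5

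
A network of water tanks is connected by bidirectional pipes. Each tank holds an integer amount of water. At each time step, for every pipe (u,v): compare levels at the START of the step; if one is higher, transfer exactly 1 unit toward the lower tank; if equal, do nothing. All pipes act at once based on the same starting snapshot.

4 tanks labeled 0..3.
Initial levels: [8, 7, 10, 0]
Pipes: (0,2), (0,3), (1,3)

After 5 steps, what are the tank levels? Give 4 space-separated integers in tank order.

Step 1: flows [2->0,0->3,1->3] -> levels [8 6 9 2]
Step 2: flows [2->0,0->3,1->3] -> levels [8 5 8 4]
Step 3: flows [0=2,0->3,1->3] -> levels [7 4 8 6]
Step 4: flows [2->0,0->3,3->1] -> levels [7 5 7 6]
Step 5: flows [0=2,0->3,3->1] -> levels [6 6 7 6]

Answer: 6 6 7 6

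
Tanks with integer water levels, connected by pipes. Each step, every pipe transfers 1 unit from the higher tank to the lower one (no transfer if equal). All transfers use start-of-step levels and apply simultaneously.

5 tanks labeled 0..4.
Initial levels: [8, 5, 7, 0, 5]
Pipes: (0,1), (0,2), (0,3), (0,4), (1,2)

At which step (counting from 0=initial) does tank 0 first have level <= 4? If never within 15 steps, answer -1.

Step 1: flows [0->1,0->2,0->3,0->4,2->1] -> levels [4 7 7 1 6]
Tank 0 first reaches <=4 at step 1

Answer: 1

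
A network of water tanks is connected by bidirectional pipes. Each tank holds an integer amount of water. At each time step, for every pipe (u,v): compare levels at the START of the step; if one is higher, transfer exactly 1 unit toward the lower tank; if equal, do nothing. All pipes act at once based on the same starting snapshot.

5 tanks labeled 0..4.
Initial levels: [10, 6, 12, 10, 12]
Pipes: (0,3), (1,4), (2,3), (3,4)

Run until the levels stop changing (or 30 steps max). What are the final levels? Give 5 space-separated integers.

Step 1: flows [0=3,4->1,2->3,4->3] -> levels [10 7 11 12 10]
Step 2: flows [3->0,4->1,3->2,3->4] -> levels [11 8 12 9 10]
Step 3: flows [0->3,4->1,2->3,4->3] -> levels [10 9 11 12 8]
Step 4: flows [3->0,1->4,3->2,3->4] -> levels [11 8 12 9 10]
  -> period-2 cycle: step 4 state = step 2 state; never stabilizes
  -> state at step 30: (30-2) mod 2 = 0, same as step 2 -> [11 8 12 9 10]

Answer: 11 8 12 9 10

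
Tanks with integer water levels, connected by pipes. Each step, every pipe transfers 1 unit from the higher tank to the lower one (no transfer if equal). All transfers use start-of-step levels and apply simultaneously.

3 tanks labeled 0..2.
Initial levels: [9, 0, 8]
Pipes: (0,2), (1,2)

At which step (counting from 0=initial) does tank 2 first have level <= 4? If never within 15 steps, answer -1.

Answer: -1

Derivation:
Step 1: flows [0->2,2->1] -> levels [8 1 8]
Step 2: flows [0=2,2->1] -> levels [8 2 7]
Step 3: flows [0->2,2->1] -> levels [7 3 7]
Step 4: flows [0=2,2->1] -> levels [7 4 6]
Step 5: flows [0->2,2->1] -> levels [6 5 6]
Step 6: flows [0=2,2->1] -> levels [6 6 5]
Step 7: flows [0->2,1->2] -> levels [5 5 7]
Step 8: flows [2->0,2->1] -> levels [6 6 5]
  -> period-2 cycle (repeats step 6); tank 2 never drops to <=4
Tank 2 never reaches <=4 within 15 steps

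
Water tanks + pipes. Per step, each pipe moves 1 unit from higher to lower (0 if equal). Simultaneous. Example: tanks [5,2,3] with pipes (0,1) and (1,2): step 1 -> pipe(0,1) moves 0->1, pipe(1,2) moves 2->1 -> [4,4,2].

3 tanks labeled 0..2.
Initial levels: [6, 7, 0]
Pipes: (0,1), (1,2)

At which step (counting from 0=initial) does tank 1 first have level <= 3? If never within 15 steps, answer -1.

Step 1: flows [1->0,1->2] -> levels [7 5 1]
Step 2: flows [0->1,1->2] -> levels [6 5 2]
Step 3: flows [0->1,1->2] -> levels [5 5 3]
Step 4: flows [0=1,1->2] -> levels [5 4 4]
Step 5: flows [0->1,1=2] -> levels [4 5 4]
Step 6: flows [1->0,1->2] -> levels [5 3 5]
Tank 1 first reaches <=3 at step 6

Answer: 6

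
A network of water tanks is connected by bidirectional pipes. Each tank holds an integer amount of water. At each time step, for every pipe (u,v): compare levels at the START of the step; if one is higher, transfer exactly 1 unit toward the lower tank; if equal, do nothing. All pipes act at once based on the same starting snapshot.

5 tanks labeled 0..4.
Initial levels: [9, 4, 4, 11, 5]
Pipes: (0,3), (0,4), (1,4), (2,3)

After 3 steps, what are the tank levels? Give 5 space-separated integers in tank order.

Answer: 7 6 7 7 6

Derivation:
Step 1: flows [3->0,0->4,4->1,3->2] -> levels [9 5 5 9 5]
Step 2: flows [0=3,0->4,1=4,3->2] -> levels [8 5 6 8 6]
Step 3: flows [0=3,0->4,4->1,3->2] -> levels [7 6 7 7 6]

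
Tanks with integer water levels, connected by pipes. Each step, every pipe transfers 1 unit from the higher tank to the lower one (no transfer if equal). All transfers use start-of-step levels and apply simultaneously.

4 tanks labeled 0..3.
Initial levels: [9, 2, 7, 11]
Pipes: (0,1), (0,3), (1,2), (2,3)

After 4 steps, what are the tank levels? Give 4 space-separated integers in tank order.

Step 1: flows [0->1,3->0,2->1,3->2] -> levels [9 4 7 9]
Step 2: flows [0->1,0=3,2->1,3->2] -> levels [8 6 7 8]
Step 3: flows [0->1,0=3,2->1,3->2] -> levels [7 8 7 7]
Step 4: flows [1->0,0=3,1->2,2=3] -> levels [8 6 8 7]

Answer: 8 6 8 7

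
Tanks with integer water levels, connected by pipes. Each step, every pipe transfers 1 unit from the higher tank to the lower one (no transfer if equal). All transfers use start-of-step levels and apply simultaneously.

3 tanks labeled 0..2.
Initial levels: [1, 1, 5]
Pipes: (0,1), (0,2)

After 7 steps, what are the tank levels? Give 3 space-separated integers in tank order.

Step 1: flows [0=1,2->0] -> levels [2 1 4]
Step 2: flows [0->1,2->0] -> levels [2 2 3]
Step 3: flows [0=1,2->0] -> levels [3 2 2]
Step 4: flows [0->1,0->2] -> levels [1 3 3]
Step 5: flows [1->0,2->0] -> levels [3 2 2]
  -> period-2 cycle: step 5 state = step 3 state
  -> state at step 7: (7-3) mod 2 = 0, same as step 3 -> [3 2 2]

Answer: 3 2 2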